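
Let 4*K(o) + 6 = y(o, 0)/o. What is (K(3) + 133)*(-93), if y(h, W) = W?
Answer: -24459/2 ≈ -12230.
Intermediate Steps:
K(o) = -3/2 (K(o) = -3/2 + (0/o)/4 = -3/2 + (¼)*0 = -3/2 + 0 = -3/2)
(K(3) + 133)*(-93) = (-3/2 + 133)*(-93) = (263/2)*(-93) = -24459/2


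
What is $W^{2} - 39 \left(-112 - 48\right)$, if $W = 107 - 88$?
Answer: $6601$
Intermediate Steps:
$W = 19$
$W^{2} - 39 \left(-112 - 48\right) = 19^{2} - 39 \left(-112 - 48\right) = 361 - 39 \left(-160\right) = 361 - -6240 = 361 + 6240 = 6601$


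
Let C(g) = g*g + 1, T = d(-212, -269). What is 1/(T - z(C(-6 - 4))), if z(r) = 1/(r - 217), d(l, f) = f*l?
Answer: 116/6615249 ≈ 1.7535e-5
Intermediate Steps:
T = 57028 (T = -269*(-212) = 57028)
C(g) = 1 + g² (C(g) = g² + 1 = 1 + g²)
z(r) = 1/(-217 + r)
1/(T - z(C(-6 - 4))) = 1/(57028 - 1/(-217 + (1 + (-6 - 4)²))) = 1/(57028 - 1/(-217 + (1 + (-10)²))) = 1/(57028 - 1/(-217 + (1 + 100))) = 1/(57028 - 1/(-217 + 101)) = 1/(57028 - 1/(-116)) = 1/(57028 - 1*(-1/116)) = 1/(57028 + 1/116) = 1/(6615249/116) = 116/6615249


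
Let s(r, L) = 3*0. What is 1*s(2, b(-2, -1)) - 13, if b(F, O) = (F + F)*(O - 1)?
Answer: -13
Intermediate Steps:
b(F, O) = 2*F*(-1 + O) (b(F, O) = (2*F)*(-1 + O) = 2*F*(-1 + O))
s(r, L) = 0
1*s(2, b(-2, -1)) - 13 = 1*0 - 13 = 0 - 13 = -13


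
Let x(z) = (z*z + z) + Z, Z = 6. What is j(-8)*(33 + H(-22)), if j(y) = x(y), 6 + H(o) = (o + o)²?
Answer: 121706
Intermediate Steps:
H(o) = -6 + 4*o² (H(o) = -6 + (o + o)² = -6 + (2*o)² = -6 + 4*o²)
x(z) = 6 + z + z² (x(z) = (z*z + z) + 6 = (z² + z) + 6 = (z + z²) + 6 = 6 + z + z²)
j(y) = 6 + y + y²
j(-8)*(33 + H(-22)) = (6 - 8 + (-8)²)*(33 + (-6 + 4*(-22)²)) = (6 - 8 + 64)*(33 + (-6 + 4*484)) = 62*(33 + (-6 + 1936)) = 62*(33 + 1930) = 62*1963 = 121706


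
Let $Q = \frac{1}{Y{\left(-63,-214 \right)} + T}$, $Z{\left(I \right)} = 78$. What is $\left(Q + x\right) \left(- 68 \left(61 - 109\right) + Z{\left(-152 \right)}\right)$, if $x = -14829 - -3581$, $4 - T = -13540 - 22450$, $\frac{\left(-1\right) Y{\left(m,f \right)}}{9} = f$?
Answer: $- \frac{237573956563}{6320} \approx -3.7591 \cdot 10^{7}$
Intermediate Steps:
$Y{\left(m,f \right)} = - 9 f$
$T = 35994$ ($T = 4 - \left(-13540 - 22450\right) = 4 - -35990 = 4 + 35990 = 35994$)
$x = -11248$ ($x = -14829 + 3581 = -11248$)
$Q = \frac{1}{37920}$ ($Q = \frac{1}{\left(-9\right) \left(-214\right) + 35994} = \frac{1}{1926 + 35994} = \frac{1}{37920} \approx 2.6371 \cdot 10^{-5}$)
$\left(Q + x\right) \left(- 68 \left(61 - 109\right) + Z{\left(-152 \right)}\right) = \left(\frac{1}{37920} - 11248\right) \left(- 68 \left(61 - 109\right) + 78\right) = - \frac{426524159 \left(\left(-68\right) \left(-48\right) + 78\right)}{37920} = - \frac{426524159 \left(3264 + 78\right)}{37920} = \left(- \frac{426524159}{37920}\right) 3342 = - \frac{237573956563}{6320}$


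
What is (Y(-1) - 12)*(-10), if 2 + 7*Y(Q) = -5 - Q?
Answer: 900/7 ≈ 128.57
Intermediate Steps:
Y(Q) = -1 - Q/7 (Y(Q) = -2/7 + (-5 - Q)/7 = -2/7 + (-5/7 - Q/7) = -1 - Q/7)
(Y(-1) - 12)*(-10) = ((-1 - 1/7*(-1)) - 12)*(-10) = ((-1 + 1/7) - 12)*(-10) = (-6/7 - 12)*(-10) = -90/7*(-10) = 900/7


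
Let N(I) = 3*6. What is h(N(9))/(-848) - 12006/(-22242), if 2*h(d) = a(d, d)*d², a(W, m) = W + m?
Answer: -2490297/392942 ≈ -6.3376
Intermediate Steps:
N(I) = 18
h(d) = d³ (h(d) = ((d + d)*d²)/2 = ((2*d)*d²)/2 = (2*d³)/2 = d³)
h(N(9))/(-848) - 12006/(-22242) = 18³/(-848) - 12006/(-22242) = 5832*(-1/848) - 12006*(-1/22242) = -729/106 + 2001/3707 = -2490297/392942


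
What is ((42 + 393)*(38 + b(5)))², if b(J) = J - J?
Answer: 273240900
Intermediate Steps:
b(J) = 0
((42 + 393)*(38 + b(5)))² = ((42 + 393)*(38 + 0))² = (435*38)² = 16530² = 273240900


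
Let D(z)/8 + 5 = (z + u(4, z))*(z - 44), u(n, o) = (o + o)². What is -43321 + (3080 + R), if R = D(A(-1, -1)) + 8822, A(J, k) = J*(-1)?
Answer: -33179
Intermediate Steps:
u(n, o) = 4*o² (u(n, o) = (2*o)² = 4*o²)
A(J, k) = -J
D(z) = -40 + 8*(-44 + z)*(z + 4*z²) (D(z) = -40 + 8*((z + 4*z²)*(z - 44)) = -40 + 8*((z + 4*z²)*(-44 + z)) = -40 + 8*((-44 + z)*(z + 4*z²)) = -40 + 8*(-44 + z)*(z + 4*z²))
R = 7062 (R = (-40 - 1400*(-1*(-1))² - (-352)*(-1) + 32*(-1*(-1))³) + 8822 = (-40 - 1400*1² - 352*1 + 32*1³) + 8822 = (-40 - 1400*1 - 352 + 32*1) + 8822 = (-40 - 1400 - 352 + 32) + 8822 = -1760 + 8822 = 7062)
-43321 + (3080 + R) = -43321 + (3080 + 7062) = -43321 + 10142 = -33179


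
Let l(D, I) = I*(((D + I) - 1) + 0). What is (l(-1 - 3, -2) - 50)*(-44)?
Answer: 1584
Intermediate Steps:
l(D, I) = I*(-1 + D + I) (l(D, I) = I*((-1 + D + I) + 0) = I*(-1 + D + I))
(l(-1 - 3, -2) - 50)*(-44) = (-2*(-1 + (-1 - 3) - 2) - 50)*(-44) = (-2*(-1 - 4 - 2) - 50)*(-44) = (-2*(-7) - 50)*(-44) = (14 - 50)*(-44) = -36*(-44) = 1584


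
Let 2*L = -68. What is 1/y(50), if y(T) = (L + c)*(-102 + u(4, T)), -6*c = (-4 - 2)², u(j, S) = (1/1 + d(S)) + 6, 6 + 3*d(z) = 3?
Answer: 1/3840 ≈ 0.00026042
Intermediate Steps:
d(z) = -1 (d(z) = -2 + (⅓)*3 = -2 + 1 = -1)
u(j, S) = 6 (u(j, S) = (1/1 - 1) + 6 = (1 - 1) + 6 = 0 + 6 = 6)
c = -6 (c = -(-4 - 2)²/6 = -⅙*(-6)² = -⅙*36 = -6)
L = -34 (L = (½)*(-68) = -34)
y(T) = 3840 (y(T) = (-34 - 6)*(-102 + 6) = -40*(-96) = 3840)
1/y(50) = 1/3840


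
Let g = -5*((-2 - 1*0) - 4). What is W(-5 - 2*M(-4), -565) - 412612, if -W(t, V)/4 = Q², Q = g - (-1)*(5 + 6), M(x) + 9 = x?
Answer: -419336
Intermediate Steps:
g = 30 (g = -5*((-2 + 0) - 4) = -5*(-2 - 4) = -5*(-6) = 30)
M(x) = -9 + x
Q = 41 (Q = 30 - (-1)*(5 + 6) = 30 - (-1)*11 = 30 - 1*(-11) = 30 + 11 = 41)
W(t, V) = -6724 (W(t, V) = -4*41² = -4*1681 = -6724)
W(-5 - 2*M(-4), -565) - 412612 = -6724 - 412612 = -419336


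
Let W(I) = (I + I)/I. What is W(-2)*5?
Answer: 10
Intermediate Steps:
W(I) = 2 (W(I) = (2*I)/I = 2)
W(-2)*5 = 2*5 = 10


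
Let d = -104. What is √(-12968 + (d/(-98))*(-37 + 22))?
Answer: 2*I*√159053/7 ≈ 113.95*I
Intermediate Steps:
√(-12968 + (d/(-98))*(-37 + 22)) = √(-12968 + (-104/(-98))*(-37 + 22)) = √(-12968 - 104*(-1/98)*(-15)) = √(-12968 + (52/49)*(-15)) = √(-12968 - 780/49) = √(-636212/49) = 2*I*√159053/7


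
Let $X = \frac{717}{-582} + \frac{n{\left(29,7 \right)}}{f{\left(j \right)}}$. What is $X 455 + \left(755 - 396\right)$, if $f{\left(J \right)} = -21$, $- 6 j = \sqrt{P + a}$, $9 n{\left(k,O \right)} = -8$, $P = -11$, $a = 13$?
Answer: $- \frac{954793}{5238} \approx -182.28$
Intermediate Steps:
$n{\left(k,O \right)} = - \frac{8}{9}$ ($n{\left(k,O \right)} = \frac{1}{9} \left(-8\right) = - \frac{8}{9}$)
$j = - \frac{\sqrt{2}}{6}$ ($j = - \frac{\sqrt{-11 + 13}}{6} = - \frac{\sqrt{2}}{6} \approx -0.2357$)
$X = - \frac{43619}{36666}$ ($X = \frac{717}{-582} - \frac{8}{9 \left(-21\right)} = 717 \left(- \frac{1}{582}\right) - - \frac{8}{189} = - \frac{239}{194} + \frac{8}{189} = - \frac{43619}{36666} \approx -1.1896$)
$X 455 + \left(755 - 396\right) = \left(- \frac{43619}{36666}\right) 455 + \left(755 - 396\right) = - \frac{2835235}{5238} + \left(755 - 396\right) = - \frac{2835235}{5238} + 359 = - \frac{954793}{5238}$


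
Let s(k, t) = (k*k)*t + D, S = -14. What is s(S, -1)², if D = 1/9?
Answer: 3108169/81 ≈ 38372.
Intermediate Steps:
D = ⅑ (D = 1*(⅑) = ⅑ ≈ 0.11111)
s(k, t) = ⅑ + t*k² (s(k, t) = (k*k)*t + ⅑ = k²*t + ⅑ = t*k² + ⅑ = ⅑ + t*k²)
s(S, -1)² = (⅑ - 1*(-14)²)² = (⅑ - 1*196)² = (⅑ - 196)² = (-1763/9)² = 3108169/81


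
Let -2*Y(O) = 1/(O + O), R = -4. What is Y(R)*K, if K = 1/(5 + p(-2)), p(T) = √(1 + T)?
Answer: 5/416 - I/416 ≈ 0.012019 - 0.0024038*I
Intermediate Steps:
Y(O) = -1/(4*O) (Y(O) = -1/(2*(O + O)) = -1/(2*O)/2 = -1/(4*O))
K = (5 - I)/26 (K = 1/(5 + √(1 - 2)) = 1/(5 + √(-1)) = 1/(5 + I) = (5 - I)/26 ≈ 0.19231 - 0.038462*I)
Y(R)*K = (-¼/(-4))*(5/26 - I/26) = (-¼*(-¼))*(5/26 - I/26) = (5/26 - I/26)/16 = 5/416 - I/416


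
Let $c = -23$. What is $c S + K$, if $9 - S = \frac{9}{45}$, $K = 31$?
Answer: $- \frac{857}{5} \approx -171.4$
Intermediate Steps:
$S = \frac{44}{5}$ ($S = 9 - \frac{9}{45} = 9 - 9 \cdot \frac{1}{45} = 9 - \frac{1}{5} = \frac{44}{5} \approx 8.8$)
$c S + K = \left(-23\right) \frac{44}{5} + 31 = - \frac{1012}{5} + 31 = - \frac{857}{5}$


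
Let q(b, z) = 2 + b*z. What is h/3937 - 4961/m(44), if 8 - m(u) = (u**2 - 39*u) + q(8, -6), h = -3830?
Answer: 18895677/653542 ≈ 28.913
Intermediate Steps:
m(u) = 54 - u**2 + 39*u (m(u) = 8 - ((u**2 - 39*u) + (2 + 8*(-6))) = 8 - ((u**2 - 39*u) + (2 - 48)) = 8 - ((u**2 - 39*u) - 46) = 8 - (-46 + u**2 - 39*u) = 8 + (46 - u**2 + 39*u) = 54 - u**2 + 39*u)
h/3937 - 4961/m(44) = -3830/3937 - 4961/(54 - 1*44**2 + 39*44) = -3830*1/3937 - 4961/(54 - 1*1936 + 1716) = -3830/3937 - 4961/(54 - 1936 + 1716) = -3830/3937 - 4961/(-166) = -3830/3937 - 4961*(-1/166) = -3830/3937 + 4961/166 = 18895677/653542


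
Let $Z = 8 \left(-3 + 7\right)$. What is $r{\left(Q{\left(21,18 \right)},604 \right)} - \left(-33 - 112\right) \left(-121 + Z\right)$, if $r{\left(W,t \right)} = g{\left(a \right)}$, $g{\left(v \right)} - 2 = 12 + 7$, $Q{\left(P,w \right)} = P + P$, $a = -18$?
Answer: $-12884$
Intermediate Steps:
$Q{\left(P,w \right)} = 2 P$
$Z = 32$ ($Z = 8 \cdot 4 = 32$)
$g{\left(v \right)} = 21$ ($g{\left(v \right)} = 2 + \left(12 + 7\right) = 2 + 19 = 21$)
$r{\left(W,t \right)} = 21$
$r{\left(Q{\left(21,18 \right)},604 \right)} - \left(-33 - 112\right) \left(-121 + Z\right) = 21 - \left(-33 - 112\right) \left(-121 + 32\right) = 21 - \left(-145\right) \left(-89\right) = 21 - 12905 = -12884$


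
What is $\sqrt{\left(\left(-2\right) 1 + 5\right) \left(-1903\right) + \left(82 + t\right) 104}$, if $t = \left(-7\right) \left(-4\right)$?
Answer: $\sqrt{5731} \approx 75.703$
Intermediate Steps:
$t = 28$
$\sqrt{\left(\left(-2\right) 1 + 5\right) \left(-1903\right) + \left(82 + t\right) 104} = \sqrt{\left(\left(-2\right) 1 + 5\right) \left(-1903\right) + \left(82 + 28\right) 104} = \sqrt{\left(-2 + 5\right) \left(-1903\right) + 110 \cdot 104} = \sqrt{3 \left(-1903\right) + 11440} = \sqrt{-5709 + 11440} = \sqrt{5731}$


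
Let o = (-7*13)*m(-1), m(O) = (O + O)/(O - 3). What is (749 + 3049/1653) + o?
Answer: 2331869/3306 ≈ 705.34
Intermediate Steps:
m(O) = 2*O/(-3 + O) (m(O) = (2*O)/(-3 + O) = 2*O/(-3 + O))
o = -91/2 (o = (-7*13)*(2*(-1)/(-3 - 1)) = -182*(-1)/(-4) = -182*(-1)*(-1)/4 = -91*½ = -91/2 ≈ -45.500)
(749 + 3049/1653) + o = (749 + 3049/1653) - 91/2 = 1241146/1653 - 91/2 = 2331869/3306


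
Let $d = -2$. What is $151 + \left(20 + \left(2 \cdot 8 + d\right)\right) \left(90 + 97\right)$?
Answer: $6509$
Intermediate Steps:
$151 + \left(20 + \left(2 \cdot 8 + d\right)\right) \left(90 + 97\right) = 151 + \left(20 + \left(2 \cdot 8 - 2\right)\right) \left(90 + 97\right) = 151 + \left(20 + \left(16 - 2\right)\right) 187 = 151 + \left(20 + 14\right) 187 = 151 + 34 \cdot 187 = 151 + 6358 = 6509$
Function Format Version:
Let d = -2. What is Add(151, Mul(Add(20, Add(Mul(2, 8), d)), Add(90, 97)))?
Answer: 6509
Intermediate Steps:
Add(151, Mul(Add(20, Add(Mul(2, 8), d)), Add(90, 97))) = Add(151, Mul(Add(20, Add(Mul(2, 8), -2)), Add(90, 97))) = Add(151, Mul(Add(20, Add(16, -2)), 187)) = Add(151, Mul(Add(20, 14), 187)) = Add(151, Mul(34, 187)) = Add(151, 6358) = 6509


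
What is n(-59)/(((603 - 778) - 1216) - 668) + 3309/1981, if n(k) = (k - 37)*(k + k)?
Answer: -15627537/4078879 ≈ -3.8313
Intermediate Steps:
n(k) = 2*k*(-37 + k) (n(k) = (-37 + k)*(2*k) = 2*k*(-37 + k))
n(-59)/(((603 - 778) - 1216) - 668) + 3309/1981 = (2*(-59)*(-37 - 59))/(((603 - 778) - 1216) - 668) + 3309/1981 = (2*(-59)*(-96))/((-175 - 1216) - 668) + 3309*(1/1981) = 11328/(-1391 - 668) + 3309/1981 = 11328/(-2059) + 3309/1981 = 11328*(-1/2059) + 3309/1981 = -11328/2059 + 3309/1981 = -15627537/4078879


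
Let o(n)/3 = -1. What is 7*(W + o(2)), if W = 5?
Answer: 14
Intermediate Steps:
o(n) = -3 (o(n) = 3*(-1) = -3)
7*(W + o(2)) = 7*(5 - 3) = 7*2 = 14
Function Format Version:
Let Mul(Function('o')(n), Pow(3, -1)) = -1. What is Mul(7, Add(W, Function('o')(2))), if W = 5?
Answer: 14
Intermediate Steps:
Function('o')(n) = -3 (Function('o')(n) = Mul(3, -1) = -3)
Mul(7, Add(W, Function('o')(2))) = Mul(7, Add(5, -3)) = Mul(7, 2) = 14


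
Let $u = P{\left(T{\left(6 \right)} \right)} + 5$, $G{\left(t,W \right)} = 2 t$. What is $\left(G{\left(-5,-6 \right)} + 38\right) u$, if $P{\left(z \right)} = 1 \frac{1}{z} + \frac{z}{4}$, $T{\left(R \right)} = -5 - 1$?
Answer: $\frac{280}{3} \approx 93.333$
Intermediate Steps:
$T{\left(R \right)} = -6$
$P{\left(z \right)} = \frac{1}{z} + \frac{z}{4}$ ($P{\left(z \right)} = \frac{1}{z} + z \frac{1}{4} = \frac{1}{z} + \frac{z}{4}$)
$u = \frac{10}{3}$ ($u = \left(\frac{1}{-6} + \frac{1}{4} \left(-6\right)\right) + 5 = \left(- \frac{1}{6} - \frac{3}{2}\right) + 5 = - \frac{5}{3} + 5 = \frac{10}{3} \approx 3.3333$)
$\left(G{\left(-5,-6 \right)} + 38\right) u = \left(2 \left(-5\right) + 38\right) \frac{10}{3} = \left(-10 + 38\right) \frac{10}{3} = 28 \cdot \frac{10}{3} = \frac{280}{3}$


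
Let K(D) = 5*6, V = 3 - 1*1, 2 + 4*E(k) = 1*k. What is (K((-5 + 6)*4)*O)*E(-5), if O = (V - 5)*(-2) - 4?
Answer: -105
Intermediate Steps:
E(k) = -½ + k/4 (E(k) = -½ + (1*k)/4 = -½ + k/4)
V = 2 (V = 3 - 1 = 2)
K(D) = 30
O = 2 (O = (2 - 5)*(-2) - 4 = -3*(-2) - 4 = 6 - 4 = 2)
(K((-5 + 6)*4)*O)*E(-5) = (30*2)*(-½ + (¼)*(-5)) = 60*(-½ - 5/4) = 60*(-7/4) = -105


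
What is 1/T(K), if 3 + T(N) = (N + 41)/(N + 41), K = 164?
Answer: -1/2 ≈ -0.50000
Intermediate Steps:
T(N) = -2 (T(N) = -3 + (N + 41)/(N + 41) = -3 + (41 + N)/(41 + N) = -3 + 1 = -2)
1/T(K) = 1/(-2) = -1/2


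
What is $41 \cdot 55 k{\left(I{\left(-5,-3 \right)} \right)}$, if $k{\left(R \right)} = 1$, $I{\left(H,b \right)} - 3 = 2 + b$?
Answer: $2255$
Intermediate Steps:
$I{\left(H,b \right)} = 5 + b$ ($I{\left(H,b \right)} = 3 + \left(2 + b\right) = 5 + b$)
$41 \cdot 55 k{\left(I{\left(-5,-3 \right)} \right)} = 41 \cdot 55 \cdot 1 = 2255 \cdot 1 = 2255$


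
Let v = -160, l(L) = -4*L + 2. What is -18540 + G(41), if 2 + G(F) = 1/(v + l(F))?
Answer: -5970525/322 ≈ -18542.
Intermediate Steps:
l(L) = 2 - 4*L
G(F) = -2 + 1/(-158 - 4*F) (G(F) = -2 + 1/(-160 + (2 - 4*F)) = -2 + 1/(-158 - 4*F))
-18540 + G(41) = -18540 + (-317 - 8*41)/(2*(79 + 2*41)) = -18540 + (-317 - 328)/(2*(79 + 82)) = -18540 + (½)*(-645)/161 = -18540 + (½)*(1/161)*(-645) = -18540 - 645/322 = -5970525/322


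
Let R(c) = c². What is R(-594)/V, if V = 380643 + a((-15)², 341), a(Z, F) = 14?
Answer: 352836/380657 ≈ 0.92691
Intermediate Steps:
V = 380657 (V = 380643 + 14 = 380657)
R(-594)/V = (-594)²/380657 = 352836*(1/380657) = 352836/380657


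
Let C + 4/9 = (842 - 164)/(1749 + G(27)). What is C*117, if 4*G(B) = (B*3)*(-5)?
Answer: -652/169 ≈ -3.8580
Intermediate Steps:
G(B) = -15*B/4 (G(B) = ((B*3)*(-5))/4 = ((3*B)*(-5))/4 = (-15*B)/4 = -15*B/4)
C = -652/19773 (C = -4/9 + (842 - 164)/(1749 - 15/4*27) = -4/9 + 678/(1749 - 405/4) = -4/9 + 678/(6591/4) = -4/9 + 678*(4/6591) = -4/9 + 904/2197 = -652/19773 ≈ -0.032974)
C*117 = -652/19773*117 = -652/169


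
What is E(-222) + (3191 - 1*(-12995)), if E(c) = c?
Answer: 15964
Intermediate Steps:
E(-222) + (3191 - 1*(-12995)) = -222 + (3191 - 1*(-12995)) = -222 + (3191 + 12995) = -222 + 16186 = 15964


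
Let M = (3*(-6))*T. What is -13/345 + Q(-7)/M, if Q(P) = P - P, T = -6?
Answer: -13/345 ≈ -0.037681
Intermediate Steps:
Q(P) = 0
M = 108 (M = (3*(-6))*(-6) = -18*(-6) = 108)
-13/345 + Q(-7)/M = -13/345 + 0/108 = -13*1/345 + 0*(1/108) = -13/345 + 0 = -13/345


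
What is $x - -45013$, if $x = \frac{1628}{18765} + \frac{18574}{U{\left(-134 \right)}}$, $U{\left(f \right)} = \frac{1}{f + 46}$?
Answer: $- \frac{29826947107}{18765} \approx -1.5895 \cdot 10^{6}$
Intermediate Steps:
$U{\left(f \right)} = \frac{1}{46 + f}$
$x = - \frac{30671616052}{18765}$ ($x = \frac{1628}{18765} + \frac{18574}{\frac{1}{46 - 134}} = 1628 \cdot \frac{1}{18765} + \frac{18574}{\frac{1}{-88}} = \frac{1628}{18765} + \frac{18574}{- \frac{1}{88}} = \frac{1628}{18765} + 18574 \left(-88\right) = \frac{1628}{18765} - 1634512 = - \frac{30671616052}{18765} \approx -1.6345 \cdot 10^{6}$)
$x - -45013 = - \frac{30671616052}{18765} - -45013 = - \frac{30671616052}{18765} + 45013 = - \frac{29826947107}{18765}$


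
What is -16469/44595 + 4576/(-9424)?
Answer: -22454411/26266455 ≈ -0.85487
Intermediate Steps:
-16469/44595 + 4576/(-9424) = -16469*1/44595 + 4576*(-1/9424) = -16469/44595 - 286/589 = -22454411/26266455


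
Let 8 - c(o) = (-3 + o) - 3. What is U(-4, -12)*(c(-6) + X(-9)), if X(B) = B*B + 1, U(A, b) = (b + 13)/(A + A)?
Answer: -51/4 ≈ -12.750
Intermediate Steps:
U(A, b) = (13 + b)/(2*A) (U(A, b) = (13 + b)/((2*A)) = (13 + b)*(1/(2*A)) = (13 + b)/(2*A))
X(B) = 1 + B**2 (X(B) = B**2 + 1 = 1 + B**2)
c(o) = 14 - o (c(o) = 8 - ((-3 + o) - 3) = 8 - (-6 + o) = 8 + (6 - o) = 14 - o)
U(-4, -12)*(c(-6) + X(-9)) = ((1/2)*(13 - 12)/(-4))*((14 - 1*(-6)) + (1 + (-9)**2)) = ((1/2)*(-1/4)*1)*((14 + 6) + (1 + 81)) = -(20 + 82)/8 = -1/8*102 = -51/4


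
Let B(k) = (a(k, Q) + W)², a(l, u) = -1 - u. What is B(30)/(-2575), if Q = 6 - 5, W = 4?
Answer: -4/2575 ≈ -0.0015534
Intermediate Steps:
Q = 1
B(k) = 4 (B(k) = ((-1 - 1*1) + 4)² = ((-1 - 1) + 4)² = (-2 + 4)² = 2² = 4)
B(30)/(-2575) = 4/(-2575) = 4*(-1/2575) = -4/2575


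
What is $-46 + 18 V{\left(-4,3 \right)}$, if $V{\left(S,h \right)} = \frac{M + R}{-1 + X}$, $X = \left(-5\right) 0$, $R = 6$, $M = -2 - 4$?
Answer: $-46$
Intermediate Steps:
$M = -6$ ($M = -2 - 4 = -6$)
$X = 0$
$V{\left(S,h \right)} = 0$ ($V{\left(S,h \right)} = \frac{-6 + 6}{-1 + 0} = \frac{0}{-1} = 0 \left(-1\right) = 0$)
$-46 + 18 V{\left(-4,3 \right)} = -46 + 18 \cdot 0 = -46 + 0 = -46$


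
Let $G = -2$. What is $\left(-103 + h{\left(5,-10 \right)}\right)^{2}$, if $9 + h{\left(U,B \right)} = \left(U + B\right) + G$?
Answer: $14161$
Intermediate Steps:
$h{\left(U,B \right)} = -11 + B + U$ ($h{\left(U,B \right)} = -9 - \left(2 - B - U\right) = -9 + \left(-2 + B + U\right) = -11 + B + U$)
$\left(-103 + h{\left(5,-10 \right)}\right)^{2} = \left(-103 - 16\right)^{2} = \left(-119\right)^{2} = 14161$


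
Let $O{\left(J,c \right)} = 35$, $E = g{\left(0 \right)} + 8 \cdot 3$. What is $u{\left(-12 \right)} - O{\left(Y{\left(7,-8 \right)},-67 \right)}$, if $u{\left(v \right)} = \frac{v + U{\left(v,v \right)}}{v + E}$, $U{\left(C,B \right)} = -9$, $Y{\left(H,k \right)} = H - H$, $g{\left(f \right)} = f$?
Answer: $- \frac{147}{4} \approx -36.75$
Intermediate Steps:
$E = 24$ ($E = 0 + 8 \cdot 3 = 0 + 24 = 24$)
$Y{\left(H,k \right)} = 0$
$u{\left(v \right)} = \frac{-9 + v}{24 + v}$ ($u{\left(v \right)} = \frac{v - 9}{v + 24} = \frac{-9 + v}{24 + v}$)
$u{\left(-12 \right)} - O{\left(Y{\left(7,-8 \right)},-67 \right)} = \frac{-9 - 12}{24 - 12} - 35 = \frac{1}{12} \left(-21\right) - 35 = - \frac{7}{4} - 35 = - \frac{147}{4}$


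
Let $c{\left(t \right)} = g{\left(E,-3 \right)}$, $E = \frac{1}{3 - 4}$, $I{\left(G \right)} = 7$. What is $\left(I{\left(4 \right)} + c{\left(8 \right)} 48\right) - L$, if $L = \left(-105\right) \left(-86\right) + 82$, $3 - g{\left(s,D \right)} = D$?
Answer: $-8817$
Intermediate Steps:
$E = -1$ ($E = \frac{1}{-1} = -1$)
$g{\left(s,D \right)} = 3 - D$
$c{\left(t \right)} = 6$ ($c{\left(t \right)} = 3 - -3 = 3 + 3 = 6$)
$L = 9112$ ($L = 9030 + 82 = 9112$)
$\left(I{\left(4 \right)} + c{\left(8 \right)} 48\right) - L = \left(7 + 6 \cdot 48\right) - 9112 = \left(7 + 288\right) - 9112 = 295 - 9112 = -8817$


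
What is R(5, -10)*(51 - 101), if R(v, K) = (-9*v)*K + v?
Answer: -22750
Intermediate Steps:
R(v, K) = v - 9*K*v (R(v, K) = -9*K*v + v = v - 9*K*v)
R(5, -10)*(51 - 101) = (5*(1 - 9*(-10)))*(51 - 101) = (5*(1 + 90))*(-50) = (5*91)*(-50) = 455*(-50) = -22750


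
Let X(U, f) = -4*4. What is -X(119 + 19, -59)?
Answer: 16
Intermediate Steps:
X(U, f) = -16
-X(119 + 19, -59) = -1*(-16) = 16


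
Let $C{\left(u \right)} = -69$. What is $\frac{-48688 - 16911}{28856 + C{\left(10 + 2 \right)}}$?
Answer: $- \frac{65599}{28787} \approx -2.2788$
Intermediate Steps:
$\frac{-48688 - 16911}{28856 + C{\left(10 + 2 \right)}} = \frac{-48688 - 16911}{28856 - 69} = - \frac{65599}{28787}$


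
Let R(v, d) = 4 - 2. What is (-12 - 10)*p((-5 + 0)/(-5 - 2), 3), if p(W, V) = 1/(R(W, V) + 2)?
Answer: -11/2 ≈ -5.5000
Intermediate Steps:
R(v, d) = 2
p(W, V) = ¼ (p(W, V) = 1/(2 + 2) = 1/4 = ¼)
(-12 - 10)*p((-5 + 0)/(-5 - 2), 3) = (-12 - 10)*(¼) = -22*¼ = -11/2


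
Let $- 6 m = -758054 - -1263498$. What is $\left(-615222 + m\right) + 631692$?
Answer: $- \frac{203312}{3} \approx -67771.0$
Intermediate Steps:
$m = - \frac{252722}{3}$ ($m = - \frac{-758054 - -1263498}{6} = - \frac{-758054 + 1263498}{6} = \left(- \frac{1}{6}\right) 505444 = - \frac{252722}{3} \approx -84241.0$)
$\left(-615222 + m\right) + 631692 = \left(-615222 - \frac{252722}{3}\right) + 631692 = - \frac{2098388}{3} + 631692 = - \frac{203312}{3}$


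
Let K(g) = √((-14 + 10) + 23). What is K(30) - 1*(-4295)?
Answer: 4295 + √19 ≈ 4299.4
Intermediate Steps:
K(g) = √19 (K(g) = √(-4 + 23) = √19)
K(30) - 1*(-4295) = √19 - 1*(-4295) = √19 + 4295 = 4295 + √19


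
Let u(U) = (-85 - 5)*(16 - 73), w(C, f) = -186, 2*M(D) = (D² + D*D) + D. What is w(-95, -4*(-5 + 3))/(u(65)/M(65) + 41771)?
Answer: -316758/71138065 ≈ -0.0044527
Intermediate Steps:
M(D) = D² + D/2 (M(D) = ((D² + D*D) + D)/2 = ((D² + D²) + D)/2 = (2*D² + D)/2 = (D + 2*D²)/2 = D² + D/2)
u(U) = 5130 (u(U) = -90*(-57) = 5130)
w(-95, -4*(-5 + 3))/(u(65)/M(65) + 41771) = -186/(5130/((65*(½ + 65))) + 41771) = -186/(5130/((65*(131/2))) + 41771) = -186/(5130/(8515/2) + 41771) = -186/(5130*(2/8515) + 41771) = -186/(2052/1703 + 41771) = -186/71138065/1703 = -186*1703/71138065 = -316758/71138065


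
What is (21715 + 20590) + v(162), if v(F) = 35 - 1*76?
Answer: 42264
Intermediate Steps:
v(F) = -41 (v(F) = 35 - 76 = -41)
(21715 + 20590) + v(162) = (21715 + 20590) - 41 = 42305 - 41 = 42264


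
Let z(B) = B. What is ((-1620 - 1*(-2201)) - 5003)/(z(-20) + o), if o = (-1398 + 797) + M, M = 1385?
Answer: -2211/382 ≈ -5.7880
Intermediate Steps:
o = 784 (o = (-1398 + 797) + 1385 = -601 + 1385 = 784)
((-1620 - 1*(-2201)) - 5003)/(z(-20) + o) = ((-1620 - 1*(-2201)) - 5003)/(-20 + 784) = ((-1620 + 2201) - 5003)/764 = (581 - 5003)*(1/764) = -4422*1/764 = -2211/382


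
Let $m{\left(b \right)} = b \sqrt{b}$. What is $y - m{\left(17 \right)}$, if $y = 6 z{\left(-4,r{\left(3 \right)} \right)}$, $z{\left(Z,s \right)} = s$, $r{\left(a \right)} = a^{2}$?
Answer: $54 - 17 \sqrt{17} \approx -16.093$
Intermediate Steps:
$m{\left(b \right)} = b^{\frac{3}{2}}$
$y = 54$ ($y = 6 \cdot 3^{2} = 6 \cdot 9 = 54$)
$y - m{\left(17 \right)} = 54 - 17^{\frac{3}{2}} = 54 - 17 \sqrt{17}$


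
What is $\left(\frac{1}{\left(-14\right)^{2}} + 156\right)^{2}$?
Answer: $\frac{934952929}{38416} \approx 24338.0$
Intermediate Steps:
$\left(\frac{1}{\left(-14\right)^{2}} + 156\right)^{2} = \left(\frac{1}{196} + 156\right)^{2} = \left(\frac{30577}{196}\right)^{2} = \frac{934952929}{38416}$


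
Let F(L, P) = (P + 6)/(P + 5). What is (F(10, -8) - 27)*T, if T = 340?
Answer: -26860/3 ≈ -8953.3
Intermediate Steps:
F(L, P) = (6 + P)/(5 + P)
(F(10, -8) - 27)*T = ((6 - 8)/(5 - 8) - 27)*340 = (-2/(-3) - 27)*340 = (-⅓*(-2) - 27)*340 = (⅔ - 27)*340 = -79/3*340 = -26860/3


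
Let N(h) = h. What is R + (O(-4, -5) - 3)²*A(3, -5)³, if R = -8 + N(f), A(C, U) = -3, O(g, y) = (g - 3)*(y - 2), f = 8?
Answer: -57132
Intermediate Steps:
O(g, y) = (-3 + g)*(-2 + y)
R = 0 (R = -8 + 8 = 0)
R + (O(-4, -5) - 3)²*A(3, -5)³ = 0 + ((6 - 3*(-5) - 2*(-4) - 4*(-5)) - 3)²*(-3)³ = 0 + ((6 + 15 + 8 + 20) - 3)²*(-27) = 0 + (49 - 3)²*(-27) = 0 + 46²*(-27) = 0 + 2116*(-27) = 0 - 57132 = -57132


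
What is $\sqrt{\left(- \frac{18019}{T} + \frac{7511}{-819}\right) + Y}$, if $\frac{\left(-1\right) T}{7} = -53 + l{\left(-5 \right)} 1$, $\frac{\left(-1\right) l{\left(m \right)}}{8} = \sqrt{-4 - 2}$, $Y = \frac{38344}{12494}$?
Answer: $\frac{\sqrt{1136954} \sqrt{\frac{-7412347289 - 124877396 i \sqrt{6}}{53 + 8 i \sqrt{6}}}}{1705431} \approx 1.1162 + 7.0764 i$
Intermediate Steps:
$Y = \frac{19172}{6247}$ ($Y = 38344 \cdot \frac{1}{12494} = \frac{19172}{6247} \approx 3.069$)
$l{\left(m \right)} = - 8 i \sqrt{6}$ ($l{\left(m \right)} = - 8 \sqrt{-4 - 2} = - 8 \sqrt{-6} = - 8 i \sqrt{6}$)
$T = 371 + 56 i \sqrt{6}$ ($T = - 7 \left(-53 + - 8 i \sqrt{6} \cdot 1\right) = - 7 \left(-53 - 8 i \sqrt{6}\right) = 371 + 56 i \sqrt{6} \approx 371.0 + 137.17 i$)
$\sqrt{\left(- \frac{18019}{T} + \frac{7511}{-819}\right) + Y} = \sqrt{\left(- \frac{18019}{371 + 56 i \sqrt{6}} + \frac{7511}{-819}\right) + \frac{19172}{6247}} = \sqrt{\left(- \frac{18019}{371 + 56 i \sqrt{6}} + 7511 \left(- \frac{1}{819}\right)\right) + \frac{19172}{6247}} = \sqrt{\left(- \frac{18019}{371 + 56 i \sqrt{6}} - \frac{1073}{117}\right) + \frac{19172}{6247}} = \sqrt{\left(- \frac{1073}{117} - \frac{18019}{371 + 56 i \sqrt{6}}\right) + \frac{19172}{6247}} = \sqrt{- \frac{4459907}{730899} - \frac{18019}{371 + 56 i \sqrt{6}}}$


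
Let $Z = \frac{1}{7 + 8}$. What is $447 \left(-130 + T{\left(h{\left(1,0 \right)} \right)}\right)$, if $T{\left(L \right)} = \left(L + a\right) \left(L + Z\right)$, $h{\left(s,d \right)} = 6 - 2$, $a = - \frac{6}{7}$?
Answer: $- \frac{1833892}{35} \approx -52397.0$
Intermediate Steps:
$a = - \frac{6}{7}$ ($a = \left(-6\right) \frac{1}{7} = - \frac{6}{7} \approx -0.85714$)
$Z = \frac{1}{15} \approx 0.066667$
$h{\left(s,d \right)} = 4$ ($h{\left(s,d \right)} = 6 - 2 = 4$)
$T{\left(L \right)} = \left(- \frac{6}{7} + L\right) \left(\frac{1}{15} + L\right)$ ($T{\left(L \right)} = \left(L - \frac{6}{7}\right) \left(L + \frac{1}{15}\right) = \left(- \frac{6}{7} + L\right) \left(\frac{1}{15} + L\right)$)
$447 \left(-130 + T{\left(h{\left(1,0 \right)} \right)}\right) = 447 \left(-130 - \left(\frac{338}{105} - 16\right)\right) = 447 \left(-130 - - \frac{1342}{105}\right) = 447 \left(-130 + \frac{1342}{105}\right) = 447 \left(- \frac{12308}{105}\right) = - \frac{1833892}{35}$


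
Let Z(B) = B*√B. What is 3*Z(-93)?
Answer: -279*I*√93 ≈ -2690.6*I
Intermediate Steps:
Z(B) = B^(3/2)
3*Z(-93) = 3*(-93)^(3/2) = 3*(-93*I*√93) = -279*I*√93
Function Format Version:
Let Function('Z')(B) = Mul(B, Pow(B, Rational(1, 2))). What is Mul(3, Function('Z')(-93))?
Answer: Mul(-279, I, Pow(93, Rational(1, 2))) ≈ Mul(-2690.6, I)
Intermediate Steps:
Function('Z')(B) = Pow(B, Rational(3, 2))
Mul(3, Function('Z')(-93)) = Mul(3, Pow(-93, Rational(3, 2))) = Mul(3, Mul(-93, I, Pow(93, Rational(1, 2)))) = Mul(-279, I, Pow(93, Rational(1, 2)))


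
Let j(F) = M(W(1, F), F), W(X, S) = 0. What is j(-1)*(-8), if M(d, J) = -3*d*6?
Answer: 0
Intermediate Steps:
M(d, J) = -18*d
j(F) = 0 (j(F) = -18*0 = 0)
j(-1)*(-8) = 0*(-8) = 0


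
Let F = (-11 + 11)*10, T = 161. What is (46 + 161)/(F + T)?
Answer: 9/7 ≈ 1.2857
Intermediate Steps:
F = 0 (F = 0*10 = 0)
(46 + 161)/(F + T) = (46 + 161)/(0 + 161) = 207/161 = 207*(1/161) = 9/7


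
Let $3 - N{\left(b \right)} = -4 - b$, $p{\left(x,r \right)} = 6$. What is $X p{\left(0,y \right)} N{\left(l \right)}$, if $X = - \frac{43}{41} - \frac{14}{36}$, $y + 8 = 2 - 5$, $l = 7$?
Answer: $- \frac{14854}{123} \approx -120.76$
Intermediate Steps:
$y = -11$ ($y = -8 + \left(2 - 5\right) = -8 - 3 = -11$)
$N{\left(b \right)} = 7 + b$ ($N{\left(b \right)} = 3 - \left(-4 - b\right) = 3 + \left(4 + b\right) = 7 + b$)
$X = - \frac{1061}{738}$ ($X = \left(-43\right) \frac{1}{41} - \frac{7}{18} = - \frac{43}{41} - \frac{7}{18} = - \frac{1061}{738} \approx -1.4377$)
$X p{\left(0,y \right)} N{\left(l \right)} = \left(- \frac{1061}{738}\right) 6 \left(7 + 7\right) = \left(- \frac{1061}{123}\right) 14 = - \frac{14854}{123}$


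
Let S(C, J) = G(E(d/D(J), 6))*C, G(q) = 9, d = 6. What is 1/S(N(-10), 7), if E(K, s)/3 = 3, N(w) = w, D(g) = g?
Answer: -1/90 ≈ -0.011111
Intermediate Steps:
E(K, s) = 9 (E(K, s) = 3*3 = 9)
S(C, J) = 9*C
1/S(N(-10), 7) = 1/(9*(-10)) = 1/(-90) = -1/90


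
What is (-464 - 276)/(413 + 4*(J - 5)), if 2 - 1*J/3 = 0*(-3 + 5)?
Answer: -740/417 ≈ -1.7746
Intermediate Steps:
J = 6 (J = 6 - 0*(-3 + 5) = 6 - 0*2 = 6 - 3*0 = 6 + 0 = 6)
(-464 - 276)/(413 + 4*(J - 5)) = (-464 - 276)/(413 + 4*(6 - 5)) = -740/(413 + 4*1) = -740/(413 + 4) = -740/417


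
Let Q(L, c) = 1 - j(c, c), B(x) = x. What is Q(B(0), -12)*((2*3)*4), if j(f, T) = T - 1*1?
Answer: 336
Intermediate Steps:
j(f, T) = -1 + T (j(f, T) = T - 1 = -1 + T)
Q(L, c) = 2 - c (Q(L, c) = 1 - (-1 + c) = 1 + (1 - c) = 2 - c)
Q(B(0), -12)*((2*3)*4) = (2 - 1*(-12))*((2*3)*4) = (2 + 12)*(6*4) = 14*24 = 336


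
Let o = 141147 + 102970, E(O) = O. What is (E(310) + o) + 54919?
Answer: 299346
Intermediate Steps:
o = 244117
(E(310) + o) + 54919 = (310 + 244117) + 54919 = 244427 + 54919 = 299346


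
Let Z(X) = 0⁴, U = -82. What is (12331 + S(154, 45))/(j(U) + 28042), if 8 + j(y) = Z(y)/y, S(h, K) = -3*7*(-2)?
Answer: 12373/28034 ≈ 0.44136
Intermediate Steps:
S(h, K) = 42 (S(h, K) = -21*(-2) = 42)
Z(X) = 0
j(y) = -8 (j(y) = -8 + 0/y = -8 + 0 = -8)
(12331 + S(154, 45))/(j(U) + 28042) = (12331 + 42)/(-8 + 28042) = 12373/28034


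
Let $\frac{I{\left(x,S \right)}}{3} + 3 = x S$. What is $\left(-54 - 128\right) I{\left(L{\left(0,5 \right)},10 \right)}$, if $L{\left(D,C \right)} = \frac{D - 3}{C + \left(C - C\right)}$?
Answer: $4914$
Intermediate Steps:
$L{\left(D,C \right)} = \frac{-3 + D}{C}$ ($L{\left(D,C \right)} = \frac{-3 + D}{C + 0} = \frac{-3 + D}{C}$)
$I{\left(x,S \right)} = -9 + 3 S x$ ($I{\left(x,S \right)} = -9 + 3 x S = -9 + 3 S x$)
$\left(-54 - 128\right) I{\left(L{\left(0,5 \right)},10 \right)} = \left(-54 - 128\right) \left(-9 + 3 \cdot 10 \frac{-3 + 0}{5}\right) = - 182 \left(-9 + 3 \cdot 10 \cdot \frac{1}{5} \left(-3\right)\right) = - 182 \left(-9 + 3 \cdot 10 \left(- \frac{3}{5}\right)\right) = - 182 \left(-9 - 18\right) = \left(-182\right) \left(-27\right) = 4914$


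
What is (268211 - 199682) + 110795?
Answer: 179324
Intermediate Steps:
(268211 - 199682) + 110795 = 68529 + 110795 = 179324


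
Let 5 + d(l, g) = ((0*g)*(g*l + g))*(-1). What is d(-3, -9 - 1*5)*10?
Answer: -50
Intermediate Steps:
d(l, g) = -5 (d(l, g) = -5 + ((0*g)*(g*l + g))*(-1) = -5 + (0*(g + g*l))*(-1) = -5 + 0*(-1) = -5 + 0 = -5)
d(-3, -9 - 1*5)*10 = -5*10 = -50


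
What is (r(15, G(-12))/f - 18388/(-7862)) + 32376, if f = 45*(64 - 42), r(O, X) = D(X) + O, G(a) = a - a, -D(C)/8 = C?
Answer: 8400434431/259446 ≈ 32378.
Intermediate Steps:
D(C) = -8*C
G(a) = 0
r(O, X) = O - 8*X (r(O, X) = -8*X + O = O - 8*X)
f = 990 (f = 45*22 = 990)
(r(15, G(-12))/f - 18388/(-7862)) + 32376 = ((15 - 8*0)/990 - 18388/(-7862)) + 32376 = ((15 + 0)*(1/990) - 18388*(-1/7862)) + 32376 = (15*(1/990) + 9194/3931) + 32376 = (1/66 + 9194/3931) + 32376 = 610735/259446 + 32376 = 8400434431/259446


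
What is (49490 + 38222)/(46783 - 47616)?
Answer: -87712/833 ≈ -105.30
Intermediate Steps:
(49490 + 38222)/(46783 - 47616) = 87712/(-833) = 87712*(-1/833) = -87712/833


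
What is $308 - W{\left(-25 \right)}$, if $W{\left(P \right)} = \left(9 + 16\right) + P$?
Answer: $308$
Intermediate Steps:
$W{\left(P \right)} = 25 + P$
$308 - W{\left(-25 \right)} = 308 - \left(25 - 25\right) = 308 - 0 = 308 + 0 = 308$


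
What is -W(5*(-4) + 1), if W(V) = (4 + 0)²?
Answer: -16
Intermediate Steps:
W(V) = 16 (W(V) = 4² = 16)
-W(5*(-4) + 1) = -1*16 = -16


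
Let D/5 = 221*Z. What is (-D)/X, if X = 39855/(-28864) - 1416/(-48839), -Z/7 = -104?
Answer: 1134010135498240/1905606921 ≈ 5.9509e+5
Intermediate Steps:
Z = 728 (Z = -7*(-104) = 728)
D = 804440 (D = 5*(221*728) = 5*160888 = 804440)
X = -1905606921/1409688896 (X = 39855*(-1/28864) - 1416*(-1/48839) = -39855/28864 + 1416/48839 = -1905606921/1409688896 ≈ -1.3518)
(-D)/X = (-1*804440)/(-1905606921/1409688896) = -804440*(-1409688896/1905606921) = 1134010135498240/1905606921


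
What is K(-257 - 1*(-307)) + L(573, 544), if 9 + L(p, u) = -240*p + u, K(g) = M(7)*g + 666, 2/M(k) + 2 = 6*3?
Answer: -545251/4 ≈ -1.3631e+5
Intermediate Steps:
M(k) = ⅛ (M(k) = 2/(-2 + 6*3) = 2/(-2 + 18) = 2/16 = 2*(1/16) = ⅛)
K(g) = 666 + g/8 (K(g) = g/8 + 666 = 666 + g/8)
L(p, u) = -9 + u - 240*p (L(p, u) = -9 + (-240*p + u) = -9 + (u - 240*p) = -9 + u - 240*p)
K(-257 - 1*(-307)) + L(573, 544) = (666 + (-257 - 1*(-307))/8) + (-9 + 544 - 240*573) = (666 + (-257 + 307)/8) + (-9 + 544 - 137520) = (666 + (⅛)*50) - 136985 = (666 + 25/4) - 136985 = 2689/4 - 136985 = -545251/4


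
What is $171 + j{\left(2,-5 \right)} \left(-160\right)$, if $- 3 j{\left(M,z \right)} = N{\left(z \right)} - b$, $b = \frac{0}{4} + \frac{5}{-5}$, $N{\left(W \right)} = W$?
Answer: $- \frac{127}{3} \approx -42.333$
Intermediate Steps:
$b = -1$ ($b = 0 \cdot \frac{1}{4} + 5 \left(- \frac{1}{5}\right) = 0 - 1 = -1$)
$j{\left(M,z \right)} = - \frac{1}{3} - \frac{z}{3}$ ($j{\left(M,z \right)} = - \frac{z - -1}{3} = - \frac{z + 1}{3} = - \frac{1 + z}{3} = - \frac{1}{3} - \frac{z}{3}$)
$171 + j{\left(2,-5 \right)} \left(-160\right) = 171 + \left(- \frac{1}{3} - - \frac{5}{3}\right) \left(-160\right) = 171 + \left(- \frac{1}{3} + \frac{5}{3}\right) \left(-160\right) = 171 + \frac{4}{3} \left(-160\right) = 171 - \frac{640}{3} = - \frac{127}{3}$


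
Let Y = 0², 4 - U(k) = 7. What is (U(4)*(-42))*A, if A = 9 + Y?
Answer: 1134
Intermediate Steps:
U(k) = -3 (U(k) = 4 - 1*7 = 4 - 7 = -3)
Y = 0
A = 9 (A = 9 + 0 = 9)
(U(4)*(-42))*A = -3*(-42)*9 = 126*9 = 1134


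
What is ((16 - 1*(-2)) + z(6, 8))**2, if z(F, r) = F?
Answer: 576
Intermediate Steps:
((16 - 1*(-2)) + z(6, 8))**2 = ((16 - 1*(-2)) + 6)**2 = ((16 + 2) + 6)**2 = (18 + 6)**2 = 24**2 = 576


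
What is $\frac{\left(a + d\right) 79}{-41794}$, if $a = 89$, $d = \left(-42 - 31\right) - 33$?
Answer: $\frac{1343}{41794} \approx 0.032134$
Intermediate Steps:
$d = -106$ ($d = -73 - 33 = -106$)
$\frac{\left(a + d\right) 79}{-41794} = \frac{\left(89 - 106\right) 79}{-41794} = \left(-17\right) 79 \left(- \frac{1}{41794}\right) = \left(-1343\right) \left(- \frac{1}{41794}\right) = \frac{1343}{41794}$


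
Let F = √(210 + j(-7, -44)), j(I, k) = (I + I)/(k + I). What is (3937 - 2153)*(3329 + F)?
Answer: 5938936 + 3568*√136731/51 ≈ 5.9648e+6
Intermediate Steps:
j(I, k) = 2*I/(I + k) (j(I, k) = (2*I)/(I + k) = 2*I/(I + k))
F = 2*√136731/51 (F = √(210 + 2*(-7)/(-7 - 44)) = √(210 + 2*(-7)/(-51)) = √(210 + 2*(-7)*(-1/51)) = √(210 + 14/51) = √(10724/51) = 2*√136731/51 ≈ 14.501)
(3937 - 2153)*(3329 + F) = (3937 - 2153)*(3329 + 2*√136731/51) = 1784*(3329 + 2*√136731/51) = 5938936 + 3568*√136731/51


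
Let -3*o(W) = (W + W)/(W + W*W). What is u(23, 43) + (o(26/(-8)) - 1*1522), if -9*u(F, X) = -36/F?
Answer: -944870/621 ≈ -1521.5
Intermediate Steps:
o(W) = -2*W/(3*(W + W²)) (o(W) = -(W + W)/(3*(W + W*W)) = -2*W/(3*(W + W²)))
u(F, X) = 4/F (u(F, X) = -(-4)/F = 4/F)
u(23, 43) + (o(26/(-8)) - 1*1522) = 4/23 + (-2/(3 + 3*(26/(-8))) - 1*1522) = 4*(1/23) + (-2/(3 + 3*(26*(-⅛))) - 1522) = 4/23 + (-2/(3 + 3*(-13/4)) - 1522) = 4/23 + (-2/(3 - 39/4) - 1522) = 4/23 + (-2/(-27/4) - 1522) = 4/23 + (-2*(-4/27) - 1522) = 4/23 + (8/27 - 1522) = 4/23 - 41086/27 = -944870/621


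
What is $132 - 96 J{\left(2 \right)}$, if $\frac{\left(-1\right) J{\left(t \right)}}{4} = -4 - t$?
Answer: $-2172$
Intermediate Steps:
$J{\left(t \right)} = 16 + 4 t$ ($J{\left(t \right)} = - 4 \left(-4 - t\right) = 16 + 4 t$)
$132 - 96 J{\left(2 \right)} = 132 - 96 \left(16 + 4 \cdot 2\right) = 132 - 96 \left(16 + 8\right) = 132 - 2304 = -2172$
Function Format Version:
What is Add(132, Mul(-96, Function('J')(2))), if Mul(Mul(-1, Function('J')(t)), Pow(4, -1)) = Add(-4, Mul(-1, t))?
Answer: -2172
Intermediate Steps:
Function('J')(t) = Add(16, Mul(4, t)) (Function('J')(t) = Mul(-4, Add(-4, Mul(-1, t))) = Add(16, Mul(4, t)))
Add(132, Mul(-96, Function('J')(2))) = Add(132, Mul(-96, Add(16, Mul(4, 2)))) = Add(132, Mul(-96, Add(16, 8))) = Add(132, Mul(-96, 24)) = Add(132, -2304) = -2172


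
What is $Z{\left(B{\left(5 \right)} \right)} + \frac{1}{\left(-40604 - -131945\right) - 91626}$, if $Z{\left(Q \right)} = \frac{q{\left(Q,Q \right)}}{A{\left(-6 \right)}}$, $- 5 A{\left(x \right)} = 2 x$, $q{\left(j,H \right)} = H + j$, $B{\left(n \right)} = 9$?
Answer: $\frac{4273}{570} \approx 7.4965$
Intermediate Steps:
$A{\left(x \right)} = - \frac{2 x}{5}$
$Z{\left(Q \right)} = \frac{5 Q}{6}$ ($Z{\left(Q \right)} = \frac{Q + Q}{\left(- \frac{2}{5}\right) \left(-6\right)} = \frac{2 Q}{\frac{12}{5}} = 2 Q \frac{5}{12} = \frac{5 Q}{6}$)
$Z{\left(B{\left(5 \right)} \right)} + \frac{1}{\left(-40604 - -131945\right) - 91626} = \frac{5}{6} \cdot 9 + \frac{1}{\left(-40604 - -131945\right) - 91626} = \frac{15}{2} + \frac{1}{\left(-40604 + 131945\right) - 91626} = \frac{15}{2} + \frac{1}{91341 - 91626} = \frac{15}{2} + \frac{1}{-285} = \frac{15}{2} - \frac{1}{285} = \frac{4273}{570}$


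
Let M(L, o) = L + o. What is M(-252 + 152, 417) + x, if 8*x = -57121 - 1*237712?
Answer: -292297/8 ≈ -36537.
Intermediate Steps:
x = -294833/8 (x = (-57121 - 1*237712)/8 = (-57121 - 237712)/8 = (⅛)*(-294833) = -294833/8 ≈ -36854.)
M(-252 + 152, 417) + x = ((-252 + 152) + 417) - 294833/8 = (-100 + 417) - 294833/8 = 317 - 294833/8 = -292297/8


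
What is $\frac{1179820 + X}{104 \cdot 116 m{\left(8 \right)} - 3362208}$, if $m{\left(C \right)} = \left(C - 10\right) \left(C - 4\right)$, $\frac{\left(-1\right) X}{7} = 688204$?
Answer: $\frac{454701}{432340} \approx 1.0517$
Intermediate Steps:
$X = -4817428$ ($X = \left(-7\right) 688204 = -4817428$)
$m{\left(C \right)} = \left(-10 + C\right) \left(-4 + C\right)$
$\frac{1179820 + X}{104 \cdot 116 m{\left(8 \right)} - 3362208} = \frac{1179820 - 4817428}{104 \cdot 116 \left(40 + 8^{2} - 112\right) - 3362208} = - \frac{3637608}{12064 \left(40 + 64 - 112\right) - 3362208} = - \frac{3637608}{12064 \left(-8\right) - 3362208} = - \frac{3637608}{-96512 - 3362208} = - \frac{3637608}{-3458720} = \left(-3637608\right) \left(- \frac{1}{3458720}\right) = \frac{454701}{432340}$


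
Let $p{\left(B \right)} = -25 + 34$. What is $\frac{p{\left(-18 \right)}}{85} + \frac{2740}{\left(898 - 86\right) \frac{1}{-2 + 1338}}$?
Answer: $\frac{77790427}{17255} \approx 4508.3$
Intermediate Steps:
$p{\left(B \right)} = 9$
$\frac{p{\left(-18 \right)}}{85} + \frac{2740}{\left(898 - 86\right) \frac{1}{-2 + 1338}} = \frac{9}{85} + \frac{2740}{\left(898 - 86\right) \frac{1}{-2 + 1338}} = 9 \cdot \frac{1}{85} + \frac{2740}{812 \cdot \frac{1}{1336}} = \frac{9}{85} + \frac{2740}{812 \cdot \frac{1}{1336}} = \frac{9}{85} + \frac{2740}{\frac{203}{334}} = \frac{9}{85} + 2740 \cdot \frac{334}{203} = \frac{9}{85} + \frac{915160}{203} = \frac{77790427}{17255}$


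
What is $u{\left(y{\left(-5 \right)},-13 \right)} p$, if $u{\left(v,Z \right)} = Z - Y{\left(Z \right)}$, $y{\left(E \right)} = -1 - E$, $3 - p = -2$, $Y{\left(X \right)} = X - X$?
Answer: $-65$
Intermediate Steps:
$Y{\left(X \right)} = 0$
$p = 5$ ($p = 3 - -2 = 3 + 2 = 5$)
$u{\left(v,Z \right)} = Z$ ($u{\left(v,Z \right)} = Z - 0 = Z + 0 = Z$)
$u{\left(y{\left(-5 \right)},-13 \right)} p = \left(-13\right) 5 = -65$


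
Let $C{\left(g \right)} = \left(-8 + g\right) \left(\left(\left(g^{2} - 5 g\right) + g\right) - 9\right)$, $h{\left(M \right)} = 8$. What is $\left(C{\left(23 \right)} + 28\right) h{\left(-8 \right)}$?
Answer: $51584$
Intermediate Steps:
$C{\left(g \right)} = \left(-8 + g\right) \left(-9 + g^{2} - 4 g\right)$ ($C{\left(g \right)} = \left(-8 + g\right) \left(\left(g^{2} - 4 g\right) - 9\right) = \left(-8 + g\right) \left(-9 + g^{2} - 4 g\right)$)
$\left(C{\left(23 \right)} + 28\right) h{\left(-8 \right)} = \left(\left(72 + 23^{3} - 12 \cdot 23^{2} + 23 \cdot 23\right) + 28\right) 8 = \left(\left(72 + 12167 - 6348 + 529\right) + 28\right) 8 = \left(6420 + 28\right) 8 = 6448 \cdot 8 = 51584$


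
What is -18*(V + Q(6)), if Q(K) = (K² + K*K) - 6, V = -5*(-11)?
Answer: -2178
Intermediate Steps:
V = 55
Q(K) = -6 + 2*K² (Q(K) = (K² + K²) - 6 = 2*K² - 6 = -6 + 2*K²)
-18*(V + Q(6)) = -18*(55 + (-6 + 2*6²)) = -18*(55 + (-6 + 2*36)) = -18*(55 + (-6 + 72)) = -18*(55 + 66) = -18*121 = -2178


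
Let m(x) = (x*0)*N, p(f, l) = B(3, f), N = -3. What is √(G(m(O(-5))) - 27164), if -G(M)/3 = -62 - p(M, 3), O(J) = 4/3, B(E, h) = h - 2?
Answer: 2*I*√6746 ≈ 164.27*I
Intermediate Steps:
B(E, h) = -2 + h
p(f, l) = -2 + f
O(J) = 4/3 (O(J) = 4*(⅓) = 4/3)
m(x) = 0 (m(x) = (x*0)*(-3) = 0*(-3) = 0)
G(M) = 180 + 3*M (G(M) = -3*(-62 - (-2 + M)) = -3*(-62 + (2 - M)) = -3*(-60 - M) = 180 + 3*M)
√(G(m(O(-5))) - 27164) = √((180 + 3*0) - 27164) = √((180 + 0) - 27164) = √(180 - 27164) = √(-26984) = 2*I*√6746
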